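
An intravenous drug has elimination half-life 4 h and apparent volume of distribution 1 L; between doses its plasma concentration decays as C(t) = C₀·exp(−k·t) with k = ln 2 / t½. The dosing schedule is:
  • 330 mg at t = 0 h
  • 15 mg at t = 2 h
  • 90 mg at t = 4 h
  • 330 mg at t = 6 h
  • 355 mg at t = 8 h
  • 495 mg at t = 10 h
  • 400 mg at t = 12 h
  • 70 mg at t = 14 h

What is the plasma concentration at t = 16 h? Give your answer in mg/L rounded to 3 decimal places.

k = ln 2 / 4 = 0.17329 per h
Dose 1 (330 mg at t=0 h): 330·exp(−0.17329·16) = 20.625 mg/L
Dose 2 (15 mg at t=2 h): 15·exp(−0.17329·14) = 1.326 mg/L
Dose 3 (90 mg at t=4 h): 90·exp(−0.17329·12) = 11.250 mg/L
Dose 4 (330 mg at t=6 h): 330·exp(−0.17329·10) = 58.336 mg/L
Dose 5 (355 mg at t=8 h): 355·exp(−0.17329·8) = 88.750 mg/L
Dose 6 (495 mg at t=10 h): 495·exp(−0.17329·6) = 175.009 mg/L
Dose 7 (400 mg at t=12 h): 400·exp(−0.17329·4) = 200.000 mg/L
Dose 8 (70 mg at t=14 h): 70·exp(−0.17329·2) = 49.497 mg/L
C(16) = 20.625 + 1.326 + 11.250 + 58.336 + 88.750 + 175.009 + 200.000 + 49.497 = 604.794 mg/L

604.794 mg/L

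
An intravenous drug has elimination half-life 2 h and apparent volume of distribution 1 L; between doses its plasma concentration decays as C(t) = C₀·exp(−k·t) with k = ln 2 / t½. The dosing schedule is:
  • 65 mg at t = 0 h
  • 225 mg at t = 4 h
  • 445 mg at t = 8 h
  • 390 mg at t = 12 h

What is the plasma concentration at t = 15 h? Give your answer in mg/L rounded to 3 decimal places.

k = ln 2 / 2 = 0.34657 per h
Dose 1 (65 mg at t=0 h): 65·exp(−0.34657·15) = 0.359 mg/L
Dose 2 (225 mg at t=4 h): 225·exp(−0.34657·11) = 4.972 mg/L
Dose 3 (445 mg at t=8 h): 445·exp(−0.34657·7) = 39.333 mg/L
Dose 4 (390 mg at t=12 h): 390·exp(−0.34657·3) = 137.886 mg/L
C(15) = 0.359 + 4.972 + 39.333 + 137.886 = 182.550 mg/L

182.550 mg/L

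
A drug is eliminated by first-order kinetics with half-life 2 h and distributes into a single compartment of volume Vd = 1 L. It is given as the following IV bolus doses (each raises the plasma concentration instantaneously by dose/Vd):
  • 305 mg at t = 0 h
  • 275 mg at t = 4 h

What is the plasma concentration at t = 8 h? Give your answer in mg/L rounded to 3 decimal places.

k = ln 2 / 2 = 0.34657 per h
Dose 1 (305 mg at t=0 h): 305·exp(−0.34657·8) = 19.062 mg/L
Dose 2 (275 mg at t=4 h): 275·exp(−0.34657·4) = 68.750 mg/L
C(8) = 19.062 + 68.750 = 87.812 mg/L

87.812 mg/L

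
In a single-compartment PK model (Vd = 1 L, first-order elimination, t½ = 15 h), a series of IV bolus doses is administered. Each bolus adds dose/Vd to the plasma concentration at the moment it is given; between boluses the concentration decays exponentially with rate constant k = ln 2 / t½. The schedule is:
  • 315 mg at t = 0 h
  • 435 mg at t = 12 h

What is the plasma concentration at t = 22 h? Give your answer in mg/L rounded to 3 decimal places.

388.005 mg/L

k = ln 2 / 15 = 0.04621 per h
Dose 1 (315 mg at t=0 h): 315·exp(−0.04621·22) = 113.972 mg/L
Dose 2 (435 mg at t=12 h): 435·exp(−0.04621·10) = 274.033 mg/L
C(22) = 113.972 + 274.033 = 388.005 mg/L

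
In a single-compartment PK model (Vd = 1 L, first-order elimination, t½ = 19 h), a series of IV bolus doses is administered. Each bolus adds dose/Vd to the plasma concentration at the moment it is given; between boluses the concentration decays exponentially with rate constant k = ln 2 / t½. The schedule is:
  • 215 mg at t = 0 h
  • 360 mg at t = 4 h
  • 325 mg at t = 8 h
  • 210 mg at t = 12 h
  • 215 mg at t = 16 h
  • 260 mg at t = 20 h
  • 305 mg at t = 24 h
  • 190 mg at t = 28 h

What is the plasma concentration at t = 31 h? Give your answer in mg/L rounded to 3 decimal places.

1154.274 mg/L

k = ln 2 / 19 = 0.03648 per h
Dose 1 (215 mg at t=0 h): 215·exp(−0.03648·31) = 69.388 mg/L
Dose 2 (360 mg at t=4 h): 360·exp(−0.03648·27) = 134.438 mg/L
Dose 3 (325 mg at t=8 h): 325·exp(−0.03648·23) = 140.436 mg/L
Dose 4 (210 mg at t=12 h): 210·exp(−0.03648·19) = 105.000 mg/L
Dose 5 (215 mg at t=16 h): 215·exp(−0.03648·15) = 124.389 mg/L
Dose 6 (260 mg at t=20 h): 260·exp(−0.03648·11) = 174.058 mg/L
Dose 7 (305 mg at t=24 h): 305·exp(−0.03648·7) = 236.262 mg/L
Dose 8 (190 mg at t=28 h): 190·exp(−0.03648·3) = 170.303 mg/L
C(31) = 69.388 + 134.438 + 140.436 + 105.000 + 124.389 + 174.058 + 236.262 + 170.303 = 1154.274 mg/L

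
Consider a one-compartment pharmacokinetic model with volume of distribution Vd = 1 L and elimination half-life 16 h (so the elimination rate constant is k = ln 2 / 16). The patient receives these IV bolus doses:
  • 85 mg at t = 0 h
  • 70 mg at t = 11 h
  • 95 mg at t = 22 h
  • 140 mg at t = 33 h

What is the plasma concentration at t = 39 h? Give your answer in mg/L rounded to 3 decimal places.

k = ln 2 / 16 = 0.04332 per h
Dose 1 (85 mg at t=0 h): 85·exp(−0.04332·39) = 15.691 mg/L
Dose 2 (70 mg at t=11 h): 70·exp(−0.04332·28) = 20.811 mg/L
Dose 3 (95 mg at t=22 h): 95·exp(−0.04332·17) = 45.486 mg/L
Dose 4 (140 mg at t=33 h): 140·exp(−0.04332·6) = 107.955 mg/L
C(39) = 15.691 + 20.811 + 45.486 + 107.955 = 189.943 mg/L

189.943 mg/L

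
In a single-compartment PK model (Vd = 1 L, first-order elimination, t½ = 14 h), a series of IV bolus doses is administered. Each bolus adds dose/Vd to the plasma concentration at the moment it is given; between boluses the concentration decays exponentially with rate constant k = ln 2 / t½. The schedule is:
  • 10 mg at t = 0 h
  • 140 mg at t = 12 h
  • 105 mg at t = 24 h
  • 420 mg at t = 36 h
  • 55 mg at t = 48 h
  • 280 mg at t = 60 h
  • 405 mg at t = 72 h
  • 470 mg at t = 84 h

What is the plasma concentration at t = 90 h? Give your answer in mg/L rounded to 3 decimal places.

621.645 mg/L

k = ln 2 / 14 = 0.04951 per h
Dose 1 (10 mg at t=0 h): 10·exp(−0.04951·90) = 0.116 mg/L
Dose 2 (140 mg at t=12 h): 140·exp(−0.04951·78) = 2.944 mg/L
Dose 3 (105 mg at t=24 h): 105·exp(−0.04951·66) = 4.000 mg/L
Dose 4 (420 mg at t=36 h): 420·exp(−0.04951·54) = 28.982 mg/L
Dose 5 (55 mg at t=48 h): 55·exp(−0.04951·42) = 6.875 mg/L
Dose 6 (280 mg at t=60 h): 280·exp(−0.04951·30) = 63.401 mg/L
Dose 7 (405 mg at t=72 h): 405·exp(−0.04951·18) = 166.118 mg/L
Dose 8 (470 mg at t=84 h): 470·exp(−0.04951·6) = 349.209 mg/L
C(90) = 0.116 + 2.944 + 4.000 + 28.982 + 6.875 + 63.401 + 166.118 + 349.209 = 621.645 mg/L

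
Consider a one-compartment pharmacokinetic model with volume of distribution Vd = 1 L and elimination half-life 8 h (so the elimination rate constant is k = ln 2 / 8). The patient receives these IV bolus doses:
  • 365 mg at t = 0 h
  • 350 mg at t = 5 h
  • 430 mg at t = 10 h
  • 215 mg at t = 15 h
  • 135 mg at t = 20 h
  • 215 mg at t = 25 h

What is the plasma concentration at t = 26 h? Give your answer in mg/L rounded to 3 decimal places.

k = ln 2 / 8 = 0.08664 per h
Dose 1 (365 mg at t=0 h): 365·exp(−0.08664·26) = 38.366 mg/L
Dose 2 (350 mg at t=5 h): 350·exp(−0.08664·21) = 56.737 mg/L
Dose 3 (430 mg at t=10 h): 430·exp(−0.08664·16) = 107.500 mg/L
Dose 4 (215 mg at t=15 h): 215·exp(−0.08664·11) = 82.894 mg/L
Dose 5 (135 mg at t=20 h): 135·exp(−0.08664·6) = 80.271 mg/L
Dose 6 (215 mg at t=25 h): 215·exp(−0.08664·1) = 197.156 mg/L
C(26) = 38.366 + 56.737 + 107.500 + 82.894 + 80.271 + 197.156 = 562.924 mg/L

562.924 mg/L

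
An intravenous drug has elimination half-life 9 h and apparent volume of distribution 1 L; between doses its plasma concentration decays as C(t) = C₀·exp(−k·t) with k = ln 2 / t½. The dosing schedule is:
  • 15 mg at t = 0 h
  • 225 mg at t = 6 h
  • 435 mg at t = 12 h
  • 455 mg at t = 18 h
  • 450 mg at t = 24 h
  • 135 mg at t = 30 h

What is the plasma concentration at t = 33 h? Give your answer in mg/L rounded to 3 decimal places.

591.087 mg/L

k = ln 2 / 9 = 0.07702 per h
Dose 1 (15 mg at t=0 h): 15·exp(−0.07702·33) = 1.181 mg/L
Dose 2 (225 mg at t=6 h): 225·exp(−0.07702·27) = 28.125 mg/L
Dose 3 (435 mg at t=12 h): 435·exp(−0.07702·21) = 86.315 mg/L
Dose 4 (455 mg at t=18 h): 455·exp(−0.07702·15) = 143.316 mg/L
Dose 5 (450 mg at t=24 h): 450·exp(−0.07702·9) = 225.000 mg/L
Dose 6 (135 mg at t=30 h): 135·exp(−0.07702·3) = 107.150 mg/L
C(33) = 1.181 + 28.125 + 86.315 + 143.316 + 225.000 + 107.150 = 591.087 mg/L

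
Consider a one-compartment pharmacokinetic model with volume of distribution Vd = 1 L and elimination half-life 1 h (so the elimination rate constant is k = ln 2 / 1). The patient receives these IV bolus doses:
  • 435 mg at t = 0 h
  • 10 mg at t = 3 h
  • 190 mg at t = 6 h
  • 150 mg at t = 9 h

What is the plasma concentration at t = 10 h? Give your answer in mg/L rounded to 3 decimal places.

87.378 mg/L

k = ln 2 / 1 = 0.69315 per h
Dose 1 (435 mg at t=0 h): 435·exp(−0.69315·10) = 0.425 mg/L
Dose 2 (10 mg at t=3 h): 10·exp(−0.69315·7) = 0.078 mg/L
Dose 3 (190 mg at t=6 h): 190·exp(−0.69315·4) = 11.875 mg/L
Dose 4 (150 mg at t=9 h): 150·exp(−0.69315·1) = 75.000 mg/L
C(10) = 0.425 + 0.078 + 11.875 + 75.000 = 87.378 mg/L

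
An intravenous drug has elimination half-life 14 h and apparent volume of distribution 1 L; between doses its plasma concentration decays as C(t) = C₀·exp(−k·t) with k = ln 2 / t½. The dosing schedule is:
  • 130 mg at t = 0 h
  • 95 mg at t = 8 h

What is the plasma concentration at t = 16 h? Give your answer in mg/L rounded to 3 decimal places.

122.802 mg/L

k = ln 2 / 14 = 0.04951 per h
Dose 1 (130 mg at t=0 h): 130·exp(−0.04951·16) = 58.872 mg/L
Dose 2 (95 mg at t=8 h): 95·exp(−0.04951·8) = 63.930 mg/L
C(16) = 58.872 + 63.930 = 122.802 mg/L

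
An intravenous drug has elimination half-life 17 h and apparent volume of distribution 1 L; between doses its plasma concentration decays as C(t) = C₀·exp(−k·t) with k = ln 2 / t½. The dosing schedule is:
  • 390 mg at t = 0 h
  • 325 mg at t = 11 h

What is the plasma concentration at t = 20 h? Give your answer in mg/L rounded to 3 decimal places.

k = ln 2 / 17 = 0.04077 per h
Dose 1 (390 mg at t=0 h): 390·exp(−0.04077·20) = 172.549 mg/L
Dose 2 (325 mg at t=11 h): 325·exp(−0.04077·9) = 225.172 mg/L
C(20) = 172.549 + 225.172 = 397.721 mg/L

397.721 mg/L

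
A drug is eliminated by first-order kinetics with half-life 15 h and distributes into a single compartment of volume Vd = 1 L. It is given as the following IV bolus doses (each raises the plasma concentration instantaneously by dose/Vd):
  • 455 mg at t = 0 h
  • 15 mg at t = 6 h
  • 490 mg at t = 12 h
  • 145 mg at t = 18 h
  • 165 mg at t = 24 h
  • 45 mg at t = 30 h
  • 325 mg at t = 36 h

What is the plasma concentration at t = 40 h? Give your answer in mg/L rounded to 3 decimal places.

638.875 mg/L

k = ln 2 / 15 = 0.04621 per h
Dose 1 (455 mg at t=0 h): 455·exp(−0.04621·40) = 71.658 mg/L
Dose 2 (15 mg at t=6 h): 15·exp(−0.04621·34) = 3.117 mg/L
Dose 3 (490 mg at t=12 h): 490·exp(−0.04621·28) = 134.361 mg/L
Dose 4 (145 mg at t=18 h): 145·exp(−0.04621·22) = 52.464 mg/L
Dose 5 (165 mg at t=24 h): 165·exp(−0.04621·16) = 78.774 mg/L
Dose 6 (45 mg at t=30 h): 45·exp(−0.04621·10) = 28.348 mg/L
Dose 7 (325 mg at t=36 h): 325·exp(−0.04621·4) = 270.152 mg/L
C(40) = 71.658 + 3.117 + 134.361 + 52.464 + 78.774 + 28.348 + 270.152 = 638.875 mg/L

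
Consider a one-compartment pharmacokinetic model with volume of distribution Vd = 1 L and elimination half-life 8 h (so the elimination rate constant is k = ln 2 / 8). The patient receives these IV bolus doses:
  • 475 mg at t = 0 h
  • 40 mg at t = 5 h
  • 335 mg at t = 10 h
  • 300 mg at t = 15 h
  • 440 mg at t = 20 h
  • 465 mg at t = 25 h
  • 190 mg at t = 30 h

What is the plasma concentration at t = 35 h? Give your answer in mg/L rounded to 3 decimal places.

k = ln 2 / 8 = 0.08664 per h
Dose 1 (475 mg at t=0 h): 475·exp(−0.08664·35) = 22.892 mg/L
Dose 2 (40 mg at t=5 h): 40·exp(−0.08664·30) = 2.973 mg/L
Dose 3 (335 mg at t=10 h): 335·exp(−0.08664·25) = 38.400 mg/L
Dose 4 (300 mg at t=15 h): 300·exp(−0.08664·20) = 53.033 mg/L
Dose 5 (440 mg at t=20 h): 440·exp(−0.08664·15) = 119.956 mg/L
Dose 6 (465 mg at t=25 h): 465·exp(−0.08664·10) = 195.508 mg/L
Dose 7 (190 mg at t=30 h): 190·exp(−0.08664·5) = 123.200 mg/L
C(35) = 22.892 + 2.973 + 38.400 + 53.033 + 119.956 + 195.508 + 123.200 = 555.962 mg/L

555.962 mg/L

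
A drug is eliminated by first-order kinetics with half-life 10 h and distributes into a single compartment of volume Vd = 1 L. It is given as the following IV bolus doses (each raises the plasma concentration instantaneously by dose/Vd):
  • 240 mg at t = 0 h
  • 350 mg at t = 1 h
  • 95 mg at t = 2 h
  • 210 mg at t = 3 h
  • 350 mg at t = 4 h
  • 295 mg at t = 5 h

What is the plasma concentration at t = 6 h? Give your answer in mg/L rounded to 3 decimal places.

1228.335 mg/L

k = ln 2 / 10 = 0.06931 per h
Dose 1 (240 mg at t=0 h): 240·exp(−0.06931·6) = 158.341 mg/L
Dose 2 (350 mg at t=1 h): 350·exp(−0.06931·5) = 247.487 mg/L
Dose 3 (95 mg at t=2 h): 95·exp(−0.06931·4) = 71.997 mg/L
Dose 4 (210 mg at t=3 h): 210·exp(−0.06931·3) = 170.573 mg/L
Dose 5 (350 mg at t=4 h): 350·exp(−0.06931·2) = 304.693 mg/L
Dose 6 (295 mg at t=5 h): 295·exp(−0.06931·1) = 275.245 mg/L
C(6) = 158.341 + 247.487 + 71.997 + 170.573 + 304.693 + 275.245 = 1228.335 mg/L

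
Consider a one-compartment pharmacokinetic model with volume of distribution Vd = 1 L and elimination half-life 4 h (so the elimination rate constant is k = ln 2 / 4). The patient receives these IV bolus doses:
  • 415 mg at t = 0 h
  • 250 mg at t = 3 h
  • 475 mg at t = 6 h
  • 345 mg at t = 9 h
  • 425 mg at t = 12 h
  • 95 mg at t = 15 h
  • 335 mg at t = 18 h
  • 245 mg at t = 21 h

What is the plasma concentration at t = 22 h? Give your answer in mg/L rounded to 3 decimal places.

k = ln 2 / 4 = 0.17329 per h
Dose 1 (415 mg at t=0 h): 415·exp(−0.17329·22) = 9.170 mg/L
Dose 2 (250 mg at t=3 h): 250·exp(−0.17329·19) = 9.291 mg/L
Dose 3 (475 mg at t=6 h): 475·exp(−0.17329·16) = 29.688 mg/L
Dose 4 (345 mg at t=9 h): 345·exp(−0.17329·13) = 36.264 mg/L
Dose 5 (425 mg at t=12 h): 425·exp(−0.17329·10) = 75.130 mg/L
Dose 6 (95 mg at t=15 h): 95·exp(−0.17329·7) = 28.244 mg/L
Dose 7 (335 mg at t=18 h): 335·exp(−0.17329·4) = 167.500 mg/L
Dose 8 (245 mg at t=21 h): 245·exp(−0.17329·1) = 206.020 mg/L
C(22) = 9.170 + 9.291 + 29.688 + 36.264 + 75.130 + 28.244 + 167.500 + 206.020 = 561.306 mg/L

561.306 mg/L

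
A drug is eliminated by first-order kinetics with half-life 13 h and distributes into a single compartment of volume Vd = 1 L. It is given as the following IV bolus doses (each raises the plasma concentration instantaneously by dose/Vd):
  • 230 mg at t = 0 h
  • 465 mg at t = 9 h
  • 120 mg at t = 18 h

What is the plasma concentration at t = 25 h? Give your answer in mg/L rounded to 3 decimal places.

k = ln 2 / 13 = 0.05332 per h
Dose 1 (230 mg at t=0 h): 230·exp(−0.05332·25) = 60.649 mg/L
Dose 2 (465 mg at t=9 h): 465·exp(−0.05332·16) = 198.132 mg/L
Dose 3 (120 mg at t=18 h): 120·exp(−0.05332·7) = 82.621 mg/L
C(25) = 60.649 + 198.132 + 82.621 = 341.402 mg/L

341.402 mg/L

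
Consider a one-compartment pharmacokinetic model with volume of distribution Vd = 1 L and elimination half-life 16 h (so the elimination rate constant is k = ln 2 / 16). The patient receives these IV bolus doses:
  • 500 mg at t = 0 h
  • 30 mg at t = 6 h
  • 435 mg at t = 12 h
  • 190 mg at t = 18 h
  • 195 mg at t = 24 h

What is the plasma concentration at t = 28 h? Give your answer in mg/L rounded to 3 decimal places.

664.892 mg/L

k = ln 2 / 16 = 0.04332 per h
Dose 1 (500 mg at t=0 h): 500·exp(−0.04332·28) = 148.651 mg/L
Dose 2 (30 mg at t=6 h): 30·exp(−0.04332·22) = 11.567 mg/L
Dose 3 (435 mg at t=12 h): 435·exp(−0.04332·16) = 217.500 mg/L
Dose 4 (190 mg at t=18 h): 190·exp(−0.04332·10) = 123.200 mg/L
Dose 5 (195 mg at t=24 h): 195·exp(−0.04332·4) = 163.975 mg/L
C(28) = 148.651 + 11.567 + 217.500 + 123.200 + 163.975 = 664.892 mg/L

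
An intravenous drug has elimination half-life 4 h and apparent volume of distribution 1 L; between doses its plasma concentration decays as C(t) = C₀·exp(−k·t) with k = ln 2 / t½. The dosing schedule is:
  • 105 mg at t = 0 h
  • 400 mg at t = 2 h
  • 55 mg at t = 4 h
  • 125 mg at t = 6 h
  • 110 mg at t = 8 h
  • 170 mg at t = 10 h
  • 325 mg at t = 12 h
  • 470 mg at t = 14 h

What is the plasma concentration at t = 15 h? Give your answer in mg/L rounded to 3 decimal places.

k = ln 2 / 4 = 0.17329 per h
Dose 1 (105 mg at t=0 h): 105·exp(−0.17329·15) = 7.804 mg/L
Dose 2 (400 mg at t=2 h): 400·exp(−0.17329·13) = 42.045 mg/L
Dose 3 (55 mg at t=4 h): 55·exp(−0.17329·11) = 8.176 mg/L
Dose 4 (125 mg at t=6 h): 125·exp(−0.17329·9) = 26.278 mg/L
Dose 5 (110 mg at t=8 h): 110·exp(−0.17329·7) = 32.703 mg/L
Dose 6 (170 mg at t=10 h): 170·exp(−0.17329·5) = 71.476 mg/L
Dose 7 (325 mg at t=12 h): 325·exp(−0.17329·3) = 193.246 mg/L
Dose 8 (470 mg at t=14 h): 470·exp(−0.17329·1) = 395.221 mg/L
C(15) = 7.804 + 42.045 + 8.176 + 26.278 + 32.703 + 71.476 + 193.246 + 395.221 = 776.950 mg/L

776.950 mg/L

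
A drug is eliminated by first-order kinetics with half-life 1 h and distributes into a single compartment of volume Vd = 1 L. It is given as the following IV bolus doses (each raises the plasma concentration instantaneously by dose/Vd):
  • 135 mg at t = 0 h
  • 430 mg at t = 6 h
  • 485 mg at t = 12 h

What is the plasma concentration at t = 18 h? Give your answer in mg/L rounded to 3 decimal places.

k = ln 2 / 1 = 0.69315 per h
Dose 1 (135 mg at t=0 h): 135·exp(−0.69315·18) = 0.001 mg/L
Dose 2 (430 mg at t=6 h): 430·exp(−0.69315·12) = 0.105 mg/L
Dose 3 (485 mg at t=12 h): 485·exp(−0.69315·6) = 7.578 mg/L
C(18) = 0.001 + 0.105 + 7.578 = 7.684 mg/L

7.684 mg/L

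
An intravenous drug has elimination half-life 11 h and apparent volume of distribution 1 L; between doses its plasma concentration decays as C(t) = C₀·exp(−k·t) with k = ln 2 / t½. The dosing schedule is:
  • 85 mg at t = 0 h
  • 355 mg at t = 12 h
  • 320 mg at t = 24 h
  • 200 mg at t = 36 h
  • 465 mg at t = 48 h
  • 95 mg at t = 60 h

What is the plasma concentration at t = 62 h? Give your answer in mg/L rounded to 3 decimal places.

k = ln 2 / 11 = 0.06301 per h
Dose 1 (85 mg at t=0 h): 85·exp(−0.06301·62) = 1.709 mg/L
Dose 2 (355 mg at t=12 h): 355·exp(−0.06301·50) = 15.202 mg/L
Dose 3 (320 mg at t=24 h): 320·exp(−0.06301·38) = 29.190 mg/L
Dose 4 (200 mg at t=36 h): 200·exp(−0.06301·26) = 38.860 mg/L
Dose 5 (465 mg at t=48 h): 465·exp(−0.06301·14) = 192.453 mg/L
Dose 6 (95 mg at t=60 h): 95·exp(−0.06301·2) = 83.751 mg/L
C(62) = 1.709 + 15.202 + 29.190 + 38.860 + 192.453 + 83.751 = 361.165 mg/L

361.165 mg/L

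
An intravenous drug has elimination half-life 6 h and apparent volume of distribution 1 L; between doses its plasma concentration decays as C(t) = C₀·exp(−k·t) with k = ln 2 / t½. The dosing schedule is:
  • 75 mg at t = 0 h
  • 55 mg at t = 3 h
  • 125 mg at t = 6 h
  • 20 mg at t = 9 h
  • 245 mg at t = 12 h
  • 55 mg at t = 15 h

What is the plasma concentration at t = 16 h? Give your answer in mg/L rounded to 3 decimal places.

275.683 mg/L

k = ln 2 / 6 = 0.11552 per h
Dose 1 (75 mg at t=0 h): 75·exp(−0.11552·16) = 11.812 mg/L
Dose 2 (55 mg at t=3 h): 55·exp(−0.11552·13) = 12.250 mg/L
Dose 3 (125 mg at t=6 h): 125·exp(−0.11552·10) = 39.373 mg/L
Dose 4 (20 mg at t=9 h): 20·exp(−0.11552·7) = 8.909 mg/L
Dose 5 (245 mg at t=12 h): 245·exp(−0.11552·4) = 154.340 mg/L
Dose 6 (55 mg at t=15 h): 55·exp(−0.11552·1) = 48.999 mg/L
C(16) = 11.812 + 12.250 + 39.373 + 8.909 + 154.340 + 48.999 = 275.683 mg/L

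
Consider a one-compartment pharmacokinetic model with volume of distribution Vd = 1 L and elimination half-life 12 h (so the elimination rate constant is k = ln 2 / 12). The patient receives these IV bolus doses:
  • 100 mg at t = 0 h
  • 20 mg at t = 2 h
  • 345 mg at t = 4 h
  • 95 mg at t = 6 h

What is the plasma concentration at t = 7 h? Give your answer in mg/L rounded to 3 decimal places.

k = ln 2 / 12 = 0.05776 per h
Dose 1 (100 mg at t=0 h): 100·exp(−0.05776·7) = 66.742 mg/L
Dose 2 (20 mg at t=2 h): 20·exp(−0.05776·5) = 14.983 mg/L
Dose 3 (345 mg at t=4 h): 345·exp(−0.05776·3) = 290.109 mg/L
Dose 4 (95 mg at t=6 h): 95·exp(−0.05776·1) = 89.668 mg/L
C(7) = 66.742 + 14.983 + 290.109 + 89.668 = 461.502 mg/L

461.502 mg/L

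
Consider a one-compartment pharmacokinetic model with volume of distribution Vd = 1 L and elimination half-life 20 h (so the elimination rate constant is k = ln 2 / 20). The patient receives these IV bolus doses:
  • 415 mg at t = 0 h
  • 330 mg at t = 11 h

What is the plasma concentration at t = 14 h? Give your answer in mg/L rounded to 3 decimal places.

k = ln 2 / 20 = 0.03466 per h
Dose 1 (415 mg at t=0 h): 415·exp(−0.03466·14) = 255.462 mg/L
Dose 2 (330 mg at t=11 h): 330·exp(−0.03466·3) = 297.413 mg/L
C(14) = 255.462 + 297.413 = 552.875 mg/L

552.875 mg/L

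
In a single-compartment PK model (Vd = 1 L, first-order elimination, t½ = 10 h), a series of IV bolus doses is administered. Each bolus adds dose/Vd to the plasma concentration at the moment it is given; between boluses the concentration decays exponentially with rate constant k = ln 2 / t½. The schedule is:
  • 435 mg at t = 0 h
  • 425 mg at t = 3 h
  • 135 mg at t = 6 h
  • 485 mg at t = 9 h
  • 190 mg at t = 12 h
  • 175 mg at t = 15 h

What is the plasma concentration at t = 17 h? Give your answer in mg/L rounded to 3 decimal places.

k = ln 2 / 10 = 0.06931 per h
Dose 1 (435 mg at t=0 h): 435·exp(−0.06931·17) = 133.887 mg/L
Dose 2 (425 mg at t=3 h): 425·exp(−0.06931·14) = 161.045 mg/L
Dose 3 (135 mg at t=6 h): 135·exp(−0.06931·11) = 62.980 mg/L
Dose 4 (485 mg at t=9 h): 485·exp(−0.06931·8) = 278.559 mg/L
Dose 5 (190 mg at t=12 h): 190·exp(−0.06931·5) = 134.350 mg/L
Dose 6 (175 mg at t=15 h): 175·exp(−0.06931·2) = 152.346 mg/L
C(17) = 133.887 + 161.045 + 62.980 + 278.559 + 134.350 + 152.346 = 923.168 mg/L

923.168 mg/L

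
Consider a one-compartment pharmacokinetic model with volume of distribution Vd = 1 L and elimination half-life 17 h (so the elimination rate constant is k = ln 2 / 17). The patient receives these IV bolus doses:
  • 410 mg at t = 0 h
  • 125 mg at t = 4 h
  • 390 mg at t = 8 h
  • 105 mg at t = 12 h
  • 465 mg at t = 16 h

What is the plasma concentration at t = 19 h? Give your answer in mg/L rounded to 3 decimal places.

996.194 mg/L

k = ln 2 / 17 = 0.04077 per h
Dose 1 (410 mg at t=0 h): 410·exp(−0.04077·19) = 188.946 mg/L
Dose 2 (125 mg at t=4 h): 125·exp(−0.04077·15) = 67.810 mg/L
Dose 3 (390 mg at t=8 h): 390·exp(−0.04077·11) = 249.047 mg/L
Dose 4 (105 mg at t=12 h): 105·exp(−0.04077·7) = 78.929 mg/L
Dose 5 (465 mg at t=16 h): 465·exp(−0.04077·3) = 411.462 mg/L
C(19) = 188.946 + 67.810 + 249.047 + 78.929 + 411.462 = 996.194 mg/L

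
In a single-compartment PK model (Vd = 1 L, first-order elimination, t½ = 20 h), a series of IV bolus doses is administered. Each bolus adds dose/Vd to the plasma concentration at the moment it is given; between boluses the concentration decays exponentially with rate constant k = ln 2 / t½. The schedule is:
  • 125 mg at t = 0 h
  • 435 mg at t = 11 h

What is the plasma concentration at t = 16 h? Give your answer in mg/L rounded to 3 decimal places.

437.584 mg/L

k = ln 2 / 20 = 0.03466 per h
Dose 1 (125 mg at t=0 h): 125·exp(−0.03466·16) = 71.794 mg/L
Dose 2 (435 mg at t=11 h): 435·exp(−0.03466·5) = 365.790 mg/L
C(16) = 71.794 + 365.790 = 437.584 mg/L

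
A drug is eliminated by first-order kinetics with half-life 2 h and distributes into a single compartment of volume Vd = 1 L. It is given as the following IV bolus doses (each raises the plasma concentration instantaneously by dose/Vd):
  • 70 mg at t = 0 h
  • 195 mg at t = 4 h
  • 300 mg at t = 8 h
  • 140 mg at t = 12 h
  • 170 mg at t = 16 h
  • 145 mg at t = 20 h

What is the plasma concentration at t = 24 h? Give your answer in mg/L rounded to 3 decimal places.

k = ln 2 / 2 = 0.34657 per h
Dose 1 (70 mg at t=0 h): 70·exp(−0.34657·24) = 0.017 mg/L
Dose 2 (195 mg at t=4 h): 195·exp(−0.34657·20) = 0.190 mg/L
Dose 3 (300 mg at t=8 h): 300·exp(−0.34657·16) = 1.172 mg/L
Dose 4 (140 mg at t=12 h): 140·exp(−0.34657·12) = 2.188 mg/L
Dose 5 (170 mg at t=16 h): 170·exp(−0.34657·8) = 10.625 mg/L
Dose 6 (145 mg at t=20 h): 145·exp(−0.34657·4) = 36.250 mg/L
C(24) = 0.017 + 0.190 + 1.172 + 2.188 + 10.625 + 36.250 = 50.442 mg/L

50.442 mg/L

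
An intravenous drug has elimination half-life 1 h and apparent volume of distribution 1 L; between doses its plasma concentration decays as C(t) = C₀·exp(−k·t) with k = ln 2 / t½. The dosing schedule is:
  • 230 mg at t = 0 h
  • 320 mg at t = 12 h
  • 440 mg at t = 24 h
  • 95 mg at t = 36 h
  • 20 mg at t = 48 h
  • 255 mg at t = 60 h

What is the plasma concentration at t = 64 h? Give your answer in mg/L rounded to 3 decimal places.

15.938 mg/L

k = ln 2 / 1 = 0.69315 per h
Dose 1 (230 mg at t=0 h): 230·exp(−0.69315·64) = 0.000 mg/L
Dose 2 (320 mg at t=12 h): 320·exp(−0.69315·52) = 0.000 mg/L
Dose 3 (440 mg at t=24 h): 440·exp(−0.69315·40) = 0.000 mg/L
Dose 4 (95 mg at t=36 h): 95·exp(−0.69315·28) = 0.000 mg/L
Dose 5 (20 mg at t=48 h): 20·exp(−0.69315·16) = 0.000 mg/L
Dose 6 (255 mg at t=60 h): 255·exp(−0.69315·4) = 15.938 mg/L
C(64) = 0.000 + 0.000 + 0.000 + 0.000 + 0.000 + 15.938 = 15.938 mg/L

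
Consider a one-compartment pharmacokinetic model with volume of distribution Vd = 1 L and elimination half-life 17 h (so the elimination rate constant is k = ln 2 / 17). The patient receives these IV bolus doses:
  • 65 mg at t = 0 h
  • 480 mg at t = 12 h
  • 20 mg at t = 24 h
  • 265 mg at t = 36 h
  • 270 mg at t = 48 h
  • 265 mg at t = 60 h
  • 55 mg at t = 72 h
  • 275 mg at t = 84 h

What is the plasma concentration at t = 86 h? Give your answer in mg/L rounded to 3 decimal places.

495.225 mg/L

k = ln 2 / 17 = 0.04077 per h
Dose 1 (65 mg at t=0 h): 65·exp(−0.04077·86) = 1.950 mg/L
Dose 2 (480 mg at t=12 h): 480·exp(−0.04077·74) = 23.490 mg/L
Dose 3 (20 mg at t=24 h): 20·exp(−0.04077·62) = 1.596 mg/L
Dose 4 (265 mg at t=36 h): 265·exp(−0.04077·50) = 34.504 mg/L
Dose 5 (270 mg at t=48 h): 270·exp(−0.04077·38) = 57.342 mg/L
Dose 6 (265 mg at t=60 h): 265·exp(−0.04077·26) = 91.801 mg/L
Dose 7 (55 mg at t=72 h): 55·exp(−0.04077·14) = 31.078 mg/L
Dose 8 (275 mg at t=84 h): 275·exp(−0.04077·2) = 253.465 mg/L
C(86) = 1.950 + 23.490 + 1.596 + 34.504 + 57.342 + 91.801 + 31.078 + 253.465 = 495.225 mg/L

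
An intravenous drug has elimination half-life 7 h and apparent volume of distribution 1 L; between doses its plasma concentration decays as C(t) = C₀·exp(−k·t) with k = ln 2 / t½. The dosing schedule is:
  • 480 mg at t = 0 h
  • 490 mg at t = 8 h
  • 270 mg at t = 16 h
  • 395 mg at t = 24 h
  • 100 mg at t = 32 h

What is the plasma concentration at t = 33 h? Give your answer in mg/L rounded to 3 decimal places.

k = ln 2 / 7 = 0.09902 per h
Dose 1 (480 mg at t=0 h): 480·exp(−0.09902·33) = 18.285 mg/L
Dose 2 (490 mg at t=8 h): 490·exp(−0.09902·25) = 41.218 mg/L
Dose 3 (270 mg at t=16 h): 270·exp(−0.09902·17) = 50.152 mg/L
Dose 4 (395 mg at t=24 h): 395·exp(−0.09902·9) = 162.016 mg/L
Dose 5 (100 mg at t=32 h): 100·exp(−0.09902·1) = 90.572 mg/L
C(33) = 18.285 + 41.218 + 50.152 + 162.016 + 90.572 = 362.244 mg/L

362.244 mg/L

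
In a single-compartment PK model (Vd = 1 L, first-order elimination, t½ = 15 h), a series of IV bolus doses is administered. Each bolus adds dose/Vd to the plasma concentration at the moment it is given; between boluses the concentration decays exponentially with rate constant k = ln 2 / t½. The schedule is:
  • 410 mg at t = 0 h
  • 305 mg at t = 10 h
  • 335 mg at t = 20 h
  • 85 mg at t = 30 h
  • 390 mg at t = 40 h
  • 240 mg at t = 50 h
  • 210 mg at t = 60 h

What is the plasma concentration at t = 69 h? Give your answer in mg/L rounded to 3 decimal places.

k = ln 2 / 15 = 0.04621 per h
Dose 1 (410 mg at t=0 h): 410·exp(−0.04621·69) = 16.906 mg/L
Dose 2 (305 mg at t=10 h): 305·exp(−0.04621·59) = 19.964 mg/L
Dose 3 (335 mg at t=20 h): 335·exp(−0.04621·49) = 34.808 mg/L
Dose 4 (85 mg at t=30 h): 85·exp(−0.04621·39) = 14.020 mg/L
Dose 5 (390 mg at t=40 h): 390·exp(−0.04621·29) = 102.111 mg/L
Dose 6 (240 mg at t=50 h): 240·exp(−0.04621·19) = 99.749 mg/L
Dose 7 (210 mg at t=60 h): 210·exp(−0.04621·9) = 138.548 mg/L
C(69) = 16.906 + 19.964 + 34.808 + 14.020 + 102.111 + 99.749 + 138.548 = 426.106 mg/L

426.106 mg/L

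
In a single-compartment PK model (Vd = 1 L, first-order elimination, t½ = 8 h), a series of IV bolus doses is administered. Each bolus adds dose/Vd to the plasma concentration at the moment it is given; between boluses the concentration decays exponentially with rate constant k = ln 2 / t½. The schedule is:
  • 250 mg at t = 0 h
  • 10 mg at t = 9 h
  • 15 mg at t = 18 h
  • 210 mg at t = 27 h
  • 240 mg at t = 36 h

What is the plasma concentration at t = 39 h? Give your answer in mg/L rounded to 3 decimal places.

271.006 mg/L

k = ln 2 / 8 = 0.08664 per h
Dose 1 (250 mg at t=0 h): 250·exp(−0.08664·39) = 8.520 mg/L
Dose 2 (10 mg at t=9 h): 10·exp(−0.08664·30) = 0.743 mg/L
Dose 3 (15 mg at t=18 h): 15·exp(−0.08664·21) = 2.432 mg/L
Dose 4 (210 mg at t=27 h): 210·exp(−0.08664·12) = 74.246 mg/L
Dose 5 (240 mg at t=36 h): 240·exp(−0.08664·3) = 185.065 mg/L
C(39) = 8.520 + 0.743 + 2.432 + 74.246 + 185.065 = 271.006 mg/L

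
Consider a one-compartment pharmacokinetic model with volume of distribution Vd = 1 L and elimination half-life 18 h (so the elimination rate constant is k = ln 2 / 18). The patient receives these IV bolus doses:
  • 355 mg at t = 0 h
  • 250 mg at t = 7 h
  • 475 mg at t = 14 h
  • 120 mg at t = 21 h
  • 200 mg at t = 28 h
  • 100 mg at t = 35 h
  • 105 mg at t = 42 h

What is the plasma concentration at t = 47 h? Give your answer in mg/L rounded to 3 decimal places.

534.895 mg/L

k = ln 2 / 18 = 0.03851 per h
Dose 1 (355 mg at t=0 h): 355·exp(−0.03851·47) = 58.104 mg/L
Dose 2 (250 mg at t=7 h): 250·exp(−0.03851·40) = 53.578 mg/L
Dose 3 (475 mg at t=14 h): 475·exp(−0.03851·33) = 133.292 mg/L
Dose 4 (120 mg at t=21 h): 120·exp(−0.03851·26) = 44.092 mg/L
Dose 5 (200 mg at t=28 h): 200·exp(−0.03851·19) = 96.222 mg/L
Dose 6 (100 mg at t=35 h): 100·exp(−0.03851·12) = 62.996 mg/L
Dose 7 (105 mg at t=42 h): 105·exp(−0.03851·5) = 86.610 mg/L
C(47) = 58.104 + 53.578 + 133.292 + 44.092 + 96.222 + 62.996 + 86.610 = 534.895 mg/L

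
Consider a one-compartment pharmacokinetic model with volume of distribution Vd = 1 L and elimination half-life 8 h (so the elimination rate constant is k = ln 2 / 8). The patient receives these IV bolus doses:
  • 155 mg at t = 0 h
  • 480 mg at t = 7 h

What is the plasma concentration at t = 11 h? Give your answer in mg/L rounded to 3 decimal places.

399.172 mg/L

k = ln 2 / 8 = 0.08664 per h
Dose 1 (155 mg at t=0 h): 155·exp(−0.08664·11) = 59.761 mg/L
Dose 2 (480 mg at t=7 h): 480·exp(−0.08664·4) = 339.411 mg/L
C(11) = 59.761 + 339.411 = 399.172 mg/L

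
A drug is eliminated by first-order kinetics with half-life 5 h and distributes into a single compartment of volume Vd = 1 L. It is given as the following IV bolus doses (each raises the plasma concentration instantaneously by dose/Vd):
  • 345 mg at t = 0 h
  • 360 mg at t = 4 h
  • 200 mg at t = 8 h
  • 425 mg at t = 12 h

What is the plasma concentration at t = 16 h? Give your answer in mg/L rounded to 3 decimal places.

415.824 mg/L

k = ln 2 / 5 = 0.13863 per h
Dose 1 (345 mg at t=0 h): 345·exp(−0.13863·16) = 37.542 mg/L
Dose 2 (360 mg at t=4 h): 360·exp(−0.13863·12) = 68.207 mg/L
Dose 3 (200 mg at t=8 h): 200·exp(−0.13863·8) = 65.975 mg/L
Dose 4 (425 mg at t=12 h): 425·exp(−0.13863·4) = 244.098 mg/L
C(16) = 37.542 + 68.207 + 65.975 + 244.098 = 415.824 mg/L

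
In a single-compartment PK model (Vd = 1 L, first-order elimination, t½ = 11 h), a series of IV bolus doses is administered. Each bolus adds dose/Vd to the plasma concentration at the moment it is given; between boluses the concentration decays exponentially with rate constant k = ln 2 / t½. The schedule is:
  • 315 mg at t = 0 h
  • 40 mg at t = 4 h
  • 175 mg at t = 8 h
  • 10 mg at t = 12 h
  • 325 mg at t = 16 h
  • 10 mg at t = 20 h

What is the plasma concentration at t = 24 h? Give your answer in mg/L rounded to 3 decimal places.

353.402 mg/L

k = ln 2 / 11 = 0.06301 per h
Dose 1 (315 mg at t=0 h): 315·exp(−0.06301·24) = 69.425 mg/L
Dose 2 (40 mg at t=4 h): 40·exp(−0.06301·20) = 11.343 mg/L
Dose 3 (175 mg at t=8 h): 175·exp(−0.06301·16) = 63.852 mg/L
Dose 4 (10 mg at t=12 h): 10·exp(−0.06301·12) = 4.695 mg/L
Dose 5 (325 mg at t=16 h): 325·exp(−0.06301·8) = 196.315 mg/L
Dose 6 (10 mg at t=20 h): 10·exp(−0.06301·4) = 7.772 mg/L
C(24) = 69.425 + 11.343 + 63.852 + 4.695 + 196.315 + 7.772 = 353.402 mg/L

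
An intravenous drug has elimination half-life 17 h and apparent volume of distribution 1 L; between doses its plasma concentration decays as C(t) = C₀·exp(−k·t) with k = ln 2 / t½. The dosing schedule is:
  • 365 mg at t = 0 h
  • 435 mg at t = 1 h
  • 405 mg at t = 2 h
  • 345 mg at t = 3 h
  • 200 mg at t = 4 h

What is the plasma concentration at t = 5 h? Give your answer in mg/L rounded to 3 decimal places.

k = ln 2 / 17 = 0.04077 per h
Dose 1 (365 mg at t=0 h): 365·exp(−0.04077·5) = 297.683 mg/L
Dose 2 (435 mg at t=1 h): 435·exp(−0.04077·4) = 369.538 mg/L
Dose 3 (405 mg at t=2 h): 405·exp(−0.04077·3) = 358.370 mg/L
Dose 4 (345 mg at t=3 h): 345·exp(−0.04077·2) = 317.983 mg/L
Dose 5 (200 mg at t=4 h): 200·exp(−0.04077·1) = 192.009 mg/L
C(5) = 297.683 + 369.538 + 358.370 + 317.983 + 192.009 = 1535.584 mg/L

1535.584 mg/L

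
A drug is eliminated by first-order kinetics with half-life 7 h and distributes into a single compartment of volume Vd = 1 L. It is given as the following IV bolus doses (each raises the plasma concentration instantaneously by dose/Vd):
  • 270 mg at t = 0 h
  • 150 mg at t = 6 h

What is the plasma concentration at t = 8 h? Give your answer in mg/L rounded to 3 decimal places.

245.323 mg/L

k = ln 2 / 7 = 0.09902 per h
Dose 1 (270 mg at t=0 h): 270·exp(−0.09902·8) = 122.273 mg/L
Dose 2 (150 mg at t=6 h): 150·exp(−0.09902·2) = 123.050 mg/L
C(8) = 122.273 + 123.050 = 245.323 mg/L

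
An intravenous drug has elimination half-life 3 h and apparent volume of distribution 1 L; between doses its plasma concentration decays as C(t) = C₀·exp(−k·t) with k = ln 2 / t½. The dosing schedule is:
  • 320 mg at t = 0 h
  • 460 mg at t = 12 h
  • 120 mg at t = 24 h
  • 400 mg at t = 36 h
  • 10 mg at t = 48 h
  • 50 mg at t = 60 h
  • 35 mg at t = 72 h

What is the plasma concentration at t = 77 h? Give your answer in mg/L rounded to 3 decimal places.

k = ln 2 / 3 = 0.23105 per h
Dose 1 (320 mg at t=0 h): 320·exp(−0.23105·77) = 0.000 mg/L
Dose 2 (460 mg at t=12 h): 460·exp(−0.23105·65) = 0.000 mg/L
Dose 3 (120 mg at t=24 h): 120·exp(−0.23105·53) = 0.001 mg/L
Dose 4 (400 mg at t=36 h): 400·exp(−0.23105·41) = 0.031 mg/L
Dose 5 (10 mg at t=48 h): 10·exp(−0.23105·29) = 0.012 mg/L
Dose 6 (50 mg at t=60 h): 50·exp(−0.23105·17) = 0.984 mg/L
Dose 7 (35 mg at t=72 h): 35·exp(−0.23105·5) = 11.024 mg/L
C(77) = 0.000 + 0.000 + 0.001 + 0.031 + 0.012 + 0.984 + 11.024 = 12.052 mg/L

12.052 mg/L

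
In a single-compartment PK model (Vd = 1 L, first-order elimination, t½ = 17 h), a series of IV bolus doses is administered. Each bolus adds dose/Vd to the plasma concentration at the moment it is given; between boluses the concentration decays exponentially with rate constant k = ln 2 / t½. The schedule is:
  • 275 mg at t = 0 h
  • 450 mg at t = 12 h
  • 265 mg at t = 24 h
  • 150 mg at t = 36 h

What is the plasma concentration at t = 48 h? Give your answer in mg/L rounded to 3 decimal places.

k = ln 2 / 17 = 0.04077 per h
Dose 1 (275 mg at t=0 h): 275·exp(−0.04077·48) = 38.848 mg/L
Dose 2 (450 mg at t=12 h): 450·exp(−0.04077·36) = 103.690 mg/L
Dose 3 (265 mg at t=24 h): 265·exp(−0.04077·24) = 99.601 mg/L
Dose 4 (150 mg at t=36 h): 150·exp(−0.04077·12) = 91.960 mg/L
C(48) = 38.848 + 103.690 + 99.601 + 91.960 = 334.099 mg/L

334.099 mg/L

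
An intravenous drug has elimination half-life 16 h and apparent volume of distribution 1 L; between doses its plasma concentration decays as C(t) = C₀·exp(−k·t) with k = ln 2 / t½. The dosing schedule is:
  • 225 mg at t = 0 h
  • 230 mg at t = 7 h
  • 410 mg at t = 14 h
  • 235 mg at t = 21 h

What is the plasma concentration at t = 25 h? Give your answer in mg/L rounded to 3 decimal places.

k = ln 2 / 16 = 0.04332 per h
Dose 1 (225 mg at t=0 h): 225·exp(−0.04332·25) = 76.177 mg/L
Dose 2 (230 mg at t=7 h): 230·exp(−0.04332·18) = 105.455 mg/L
Dose 3 (410 mg at t=14 h): 410·exp(−0.04332·11) = 254.581 mg/L
Dose 4 (235 mg at t=21 h): 235·exp(−0.04332·4) = 197.611 mg/L
C(25) = 76.177 + 105.455 + 254.581 + 197.611 = 633.824 mg/L

633.824 mg/L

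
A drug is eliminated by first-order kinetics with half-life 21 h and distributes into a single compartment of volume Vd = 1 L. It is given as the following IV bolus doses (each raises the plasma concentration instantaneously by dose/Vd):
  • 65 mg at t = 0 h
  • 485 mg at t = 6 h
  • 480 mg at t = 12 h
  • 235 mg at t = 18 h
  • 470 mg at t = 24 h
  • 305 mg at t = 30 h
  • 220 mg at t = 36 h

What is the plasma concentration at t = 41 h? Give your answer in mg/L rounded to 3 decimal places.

k = ln 2 / 21 = 0.03301 per h
Dose 1 (65 mg at t=0 h): 65·exp(−0.03301·41) = 16.795 mg/L
Dose 2 (485 mg at t=6 h): 485·exp(−0.03301·35) = 152.765 mg/L
Dose 3 (480 mg at t=12 h): 480·exp(−0.03301·29) = 184.303 mg/L
Dose 4 (235 mg at t=18 h): 235·exp(−0.03301·23) = 109.994 mg/L
Dose 5 (470 mg at t=24 h): 470·exp(−0.03301·17) = 268.168 mg/L
Dose 6 (305 mg at t=30 h): 305·exp(−0.03301·11) = 212.138 mg/L
Dose 7 (220 mg at t=36 h): 220·exp(−0.03301·5) = 186.530 mg/L
C(41) = 16.795 + 152.765 + 184.303 + 109.994 + 268.168 + 212.138 + 186.530 = 1130.693 mg/L

1130.693 mg/L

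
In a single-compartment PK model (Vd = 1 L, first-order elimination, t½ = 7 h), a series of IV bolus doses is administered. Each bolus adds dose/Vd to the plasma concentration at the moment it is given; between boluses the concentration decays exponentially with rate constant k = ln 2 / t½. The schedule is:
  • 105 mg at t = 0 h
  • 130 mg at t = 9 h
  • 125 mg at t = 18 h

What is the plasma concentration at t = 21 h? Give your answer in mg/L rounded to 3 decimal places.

k = ln 2 / 7 = 0.09902 per h
Dose 1 (105 mg at t=0 h): 105·exp(−0.09902·21) = 13.125 mg/L
Dose 2 (130 mg at t=9 h): 130·exp(−0.09902·12) = 39.618 mg/L
Dose 3 (125 mg at t=18 h): 125·exp(−0.09902·3) = 92.875 mg/L
C(21) = 13.125 + 39.618 + 92.875 = 145.618 mg/L

145.618 mg/L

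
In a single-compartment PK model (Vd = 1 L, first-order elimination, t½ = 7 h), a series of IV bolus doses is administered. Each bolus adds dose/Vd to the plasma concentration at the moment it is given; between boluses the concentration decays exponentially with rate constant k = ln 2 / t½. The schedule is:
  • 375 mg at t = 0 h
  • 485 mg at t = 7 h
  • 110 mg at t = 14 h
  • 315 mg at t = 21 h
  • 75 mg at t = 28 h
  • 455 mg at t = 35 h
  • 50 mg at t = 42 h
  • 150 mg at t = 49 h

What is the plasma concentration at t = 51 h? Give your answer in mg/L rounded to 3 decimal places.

272.153 mg/L

k = ln 2 / 7 = 0.09902 per h
Dose 1 (375 mg at t=0 h): 375·exp(−0.09902·51) = 2.403 mg/L
Dose 2 (485 mg at t=7 h): 485·exp(−0.09902·44) = 6.217 mg/L
Dose 3 (110 mg at t=14 h): 110·exp(−0.09902·37) = 2.820 mg/L
Dose 4 (315 mg at t=21 h): 315·exp(−0.09902·30) = 16.150 mg/L
Dose 5 (75 mg at t=28 h): 75·exp(−0.09902·23) = 7.691 mg/L
Dose 6 (455 mg at t=35 h): 455·exp(−0.09902·16) = 93.313 mg/L
Dose 7 (50 mg at t=42 h): 50·exp(−0.09902·9) = 20.508 mg/L
Dose 8 (150 mg at t=49 h): 150·exp(−0.09902·2) = 123.050 mg/L
C(51) = 2.403 + 6.217 + 2.820 + 16.150 + 7.691 + 93.313 + 20.508 + 123.050 = 272.153 mg/L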